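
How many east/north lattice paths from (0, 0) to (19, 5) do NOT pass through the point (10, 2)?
Number of paths = 27984

Total paths from (0, 0) to (19, 5): C(24, 19) = 42504. Paths through (10, 2): (paths (0, 0) → (10, 2)) × (paths (10, 2) → (19, 5)) = C(12, 10) · C(12, 9) = 66 · 220 = 14520. Avoidance count = 42504 − 14520 = 27984.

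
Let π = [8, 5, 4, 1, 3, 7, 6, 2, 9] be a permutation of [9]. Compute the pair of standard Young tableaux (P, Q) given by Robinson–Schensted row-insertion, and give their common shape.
P = [1, 2, 6, 9] / [3, 7] / [4] / [5] / [8];  Q = [1, 5, 6, 9] / [2, 7] / [3] / [4] / [8];  common shape = (4, 2, 1, 1, 1)

Row-insert the values π_1, π_2, … into P one at a time, bumping the leftmost entry strictly greater than the inserted value down to the next row. The recording tableau Q records, in position (i, j), the step at which that cell was added to P.
  Insert 8 (step 1): P = [8];  Q = [1]
  Insert 5 (step 2): P = [5] / [8];  Q = [1] / [2]
  Insert 4 (step 3): P = [4] / [5] / [8];  Q = [1] / [2] / [3]
  Insert 1 (step 4): P = [1] / [4] / [5] / [8];  Q = [1] / [2] / [3] / [4]
  Insert 3 (step 5): P = [1, 3] / [4] / [5] / [8];  Q = [1, 5] / [2] / [3] / [4]
  Insert 7 (step 6): P = [1, 3, 7] / [4] / [5] / [8];  Q = [1, 5, 6] / [2] / [3] / [4]
  Insert 6 (step 7): P = [1, 3, 6] / [4, 7] / [5] / [8];  Q = [1, 5, 6] / [2, 7] / [3] / [4]
  Insert 2 (step 8): P = [1, 2, 6] / [3, 7] / [4] / [5] / [8];  Q = [1, 5, 6] / [2, 7] / [3] / [4] / [8]
  Insert 9 (step 9): P = [1, 2, 6, 9] / [3, 7] / [4] / [5] / [8];  Q = [1, 5, 6, 9] / [2, 7] / [3] / [4] / [8]
Final shape: (4, 2, 1, 1, 1).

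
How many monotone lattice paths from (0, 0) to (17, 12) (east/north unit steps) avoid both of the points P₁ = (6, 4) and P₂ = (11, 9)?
Number of paths = 26360355

Inclusion–exclusion. Total paths: C(29, 17) = 51895935. Through P₁: C(10, 6)·C(19, 11) = 15872220. Through P₂: C(20, 11)·C(9, 6) = 14108640. Since P₁ is strictly southwest of P₂, a monotone path through both must visit P₁ then P₂; paths through both = C(10, 6)·C(10, 5)·C(9, 6) = 4445280. Avoid both = 51895935 − 15872220 − 14108640 + 4445280 = 26360355.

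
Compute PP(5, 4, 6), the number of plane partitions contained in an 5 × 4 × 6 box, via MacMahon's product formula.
PP(5, 4, 6) = 133613766

Evaluate the triple product over i = 1..5, j = 1..4, k = 1..6. The factors are (2/1) · (3/2) · (4/3) · (5/4) · (6/5) · (7/6) · (3/2) · (4/3) · … (120 factors total). The numerators and denominators telescope so the product is an integer; carrying out the multiplication exactly gives PP(5, 4, 6) = 133613766.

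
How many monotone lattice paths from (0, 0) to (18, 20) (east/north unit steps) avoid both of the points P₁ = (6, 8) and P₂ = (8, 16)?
Number of paths = 24856483806

Inclusion–exclusion. Total paths: C(38, 18) = 33578000610. Through P₁: C(14, 6)·C(24, 12) = 8120580468. Through P₂: C(24, 8)·C(14, 10) = 736206471. Since P₁ is strictly southwest of P₂, a monotone path through both must visit P₁ then P₂; paths through both = C(14, 6)·C(10, 2)·C(14, 10) = 135270135. Avoid both = 33578000610 − 8120580468 − 736206471 + 135270135 = 24856483806.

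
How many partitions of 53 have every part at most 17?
p(53, parts ≤ 17) = 250723

Use the recurrence p(n, m) = p(n, m−1) + p(n−m, m): either the largest part is < m (count p(n, m−1)) or the largest part is exactly m (remove one copy of m, count p(n−m, m)). With p(0, ·) = 1 this gives p(53, parts ≤ 17) = 250723. (By conjugating Young diagrams, this also counts partitions of 53 into at most 17 parts.)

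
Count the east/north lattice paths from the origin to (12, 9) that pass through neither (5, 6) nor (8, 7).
Number of paths = 169685

Inclusion–exclusion. Total paths: C(21, 12) = 293930. Through P₁: C(11, 5)·C(10, 7) = 55440. Through P₂: C(15, 8)·C(6, 4) = 96525. Since P₁ is strictly southwest of P₂, a monotone path through both must visit P₁ then P₂; paths through both = C(11, 5)·C(4, 3)·C(6, 4) = 27720. Avoid both = 293930 − 55440 − 96525 + 27720 = 169685.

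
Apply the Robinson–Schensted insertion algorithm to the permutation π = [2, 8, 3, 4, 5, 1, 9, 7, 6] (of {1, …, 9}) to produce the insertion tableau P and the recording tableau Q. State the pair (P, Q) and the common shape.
P = [1, 3, 4, 5, 6] / [2, 7] / [8, 9];  Q = [1, 2, 4, 5, 7] / [3, 8] / [6, 9];  common shape = (5, 2, 2)

Row-insert the values π_1, π_2, … into P one at a time, bumping the leftmost entry strictly greater than the inserted value down to the next row. The recording tableau Q records, in position (i, j), the step at which that cell was added to P.
  Insert 2 (step 1): P = [2];  Q = [1]
  Insert 8 (step 2): P = [2, 8];  Q = [1, 2]
  Insert 3 (step 3): P = [2, 3] / [8];  Q = [1, 2] / [3]
  Insert 4 (step 4): P = [2, 3, 4] / [8];  Q = [1, 2, 4] / [3]
  Insert 5 (step 5): P = [2, 3, 4, 5] / [8];  Q = [1, 2, 4, 5] / [3]
  Insert 1 (step 6): P = [1, 3, 4, 5] / [2] / [8];  Q = [1, 2, 4, 5] / [3] / [6]
  Insert 9 (step 7): P = [1, 3, 4, 5, 9] / [2] / [8];  Q = [1, 2, 4, 5, 7] / [3] / [6]
  Insert 7 (step 8): P = [1, 3, 4, 5, 7] / [2, 9] / [8];  Q = [1, 2, 4, 5, 7] / [3, 8] / [6]
  Insert 6 (step 9): P = [1, 3, 4, 5, 6] / [2, 7] / [8, 9];  Q = [1, 2, 4, 5, 7] / [3, 8] / [6, 9]
Final shape: (5, 2, 2).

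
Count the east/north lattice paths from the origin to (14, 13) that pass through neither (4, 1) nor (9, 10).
Number of paths = 12212462

Inclusion–exclusion. Total paths: C(27, 14) = 20058300. Through P₁: C(5, 4)·C(22, 10) = 3233230. Through P₂: C(19, 9)·C(8, 5) = 5173168. Since P₁ is strictly southwest of P₂, a monotone path through both must visit P₁ then P₂; paths through both = C(5, 4)·C(14, 5)·C(8, 5) = 560560. Avoid both = 20058300 − 3233230 − 5173168 + 560560 = 12212462.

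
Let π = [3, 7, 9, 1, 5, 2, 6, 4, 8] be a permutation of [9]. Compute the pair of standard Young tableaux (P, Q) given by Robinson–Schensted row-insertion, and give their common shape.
P = [1, 2, 4, 8] / [3, 5, 6] / [7, 9];  Q = [1, 2, 3, 9] / [4, 5, 7] / [6, 8];  common shape = (4, 3, 2)

Row-insert the values π_1, π_2, … into P one at a time, bumping the leftmost entry strictly greater than the inserted value down to the next row. The recording tableau Q records, in position (i, j), the step at which that cell was added to P.
  Insert 3 (step 1): P = [3];  Q = [1]
  Insert 7 (step 2): P = [3, 7];  Q = [1, 2]
  Insert 9 (step 3): P = [3, 7, 9];  Q = [1, 2, 3]
  Insert 1 (step 4): P = [1, 7, 9] / [3];  Q = [1, 2, 3] / [4]
  Insert 5 (step 5): P = [1, 5, 9] / [3, 7];  Q = [1, 2, 3] / [4, 5]
  Insert 2 (step 6): P = [1, 2, 9] / [3, 5] / [7];  Q = [1, 2, 3] / [4, 5] / [6]
  Insert 6 (step 7): P = [1, 2, 6] / [3, 5, 9] / [7];  Q = [1, 2, 3] / [4, 5, 7] / [6]
  Insert 4 (step 8): P = [1, 2, 4] / [3, 5, 6] / [7, 9];  Q = [1, 2, 3] / [4, 5, 7] / [6, 8]
  Insert 8 (step 9): P = [1, 2, 4, 8] / [3, 5, 6] / [7, 9];  Q = [1, 2, 3, 9] / [4, 5, 7] / [6, 8]
Final shape: (4, 3, 2).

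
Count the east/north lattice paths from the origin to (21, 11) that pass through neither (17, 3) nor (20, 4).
Number of paths = 128411652

Inclusion–exclusion. Total paths: C(32, 21) = 129024480. Through P₁: C(20, 17)·C(12, 4) = 564300. Through P₂: C(24, 20)·C(8, 1) = 85008. Since P₁ is strictly southwest of P₂, a monotone path through both must visit P₁ then P₂; paths through both = C(20, 17)·C(4, 3)·C(8, 1) = 36480. Avoid both = 129024480 − 564300 − 85008 + 36480 = 128411652.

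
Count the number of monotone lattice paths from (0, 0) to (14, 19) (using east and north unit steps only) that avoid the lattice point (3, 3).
Number of paths = 558051300

Total paths from (0, 0) to (14, 19): C(33, 14) = 818809200. Paths through (3, 3): (paths (0, 0) → (3, 3)) × (paths (3, 3) → (14, 19)) = C(6, 3) · C(27, 11) = 20 · 13037895 = 260757900. Avoidance count = 818809200 − 260757900 = 558051300.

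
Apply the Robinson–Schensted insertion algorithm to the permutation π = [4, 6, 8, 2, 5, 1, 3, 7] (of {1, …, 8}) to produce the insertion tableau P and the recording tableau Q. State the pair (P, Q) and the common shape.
P = [1, 3, 7] / [2, 5, 8] / [4, 6];  Q = [1, 2, 3] / [4, 5, 8] / [6, 7];  common shape = (3, 3, 2)

Row-insert the values π_1, π_2, … into P one at a time, bumping the leftmost entry strictly greater than the inserted value down to the next row. The recording tableau Q records, in position (i, j), the step at which that cell was added to P.
  Insert 4 (step 1): P = [4];  Q = [1]
  Insert 6 (step 2): P = [4, 6];  Q = [1, 2]
  Insert 8 (step 3): P = [4, 6, 8];  Q = [1, 2, 3]
  Insert 2 (step 4): P = [2, 6, 8] / [4];  Q = [1, 2, 3] / [4]
  Insert 5 (step 5): P = [2, 5, 8] / [4, 6];  Q = [1, 2, 3] / [4, 5]
  Insert 1 (step 6): P = [1, 5, 8] / [2, 6] / [4];  Q = [1, 2, 3] / [4, 5] / [6]
  Insert 3 (step 7): P = [1, 3, 8] / [2, 5] / [4, 6];  Q = [1, 2, 3] / [4, 5] / [6, 7]
  Insert 7 (step 8): P = [1, 3, 7] / [2, 5, 8] / [4, 6];  Q = [1, 2, 3] / [4, 5, 8] / [6, 7]
Final shape: (3, 3, 2).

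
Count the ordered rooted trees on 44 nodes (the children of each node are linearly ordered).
C_43 = 150853479205085351660700

These ordered rooted trees are counted by the Catalan number C_n = (1/(n + 1)) · C(2n, n). For n = 43: C_43 = (1/44) · C(86, 43) = 6637553085023755473070800/44 = 150853479205085351660700.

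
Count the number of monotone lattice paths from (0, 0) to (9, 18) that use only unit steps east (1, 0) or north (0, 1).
Number of paths = 4686825

A monotone lattice path from (0, 0) to (9, 18) consists of 9 east steps and 18 north steps in some order, so it is determined by which 9 of the 27 steps are east. The count is C(27, 9) = 4686825.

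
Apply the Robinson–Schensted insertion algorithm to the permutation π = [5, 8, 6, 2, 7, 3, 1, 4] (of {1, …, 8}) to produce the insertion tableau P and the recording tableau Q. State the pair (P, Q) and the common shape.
P = [1, 3, 4] / [2, 6, 7] / [5] / [8];  Q = [1, 2, 5] / [3, 6, 8] / [4] / [7];  common shape = (3, 3, 1, 1)

Row-insert the values π_1, π_2, … into P one at a time, bumping the leftmost entry strictly greater than the inserted value down to the next row. The recording tableau Q records, in position (i, j), the step at which that cell was added to P.
  Insert 5 (step 1): P = [5];  Q = [1]
  Insert 8 (step 2): P = [5, 8];  Q = [1, 2]
  Insert 6 (step 3): P = [5, 6] / [8];  Q = [1, 2] / [3]
  Insert 2 (step 4): P = [2, 6] / [5] / [8];  Q = [1, 2] / [3] / [4]
  Insert 7 (step 5): P = [2, 6, 7] / [5] / [8];  Q = [1, 2, 5] / [3] / [4]
  Insert 3 (step 6): P = [2, 3, 7] / [5, 6] / [8];  Q = [1, 2, 5] / [3, 6] / [4]
  Insert 1 (step 7): P = [1, 3, 7] / [2, 6] / [5] / [8];  Q = [1, 2, 5] / [3, 6] / [4] / [7]
  Insert 4 (step 8): P = [1, 3, 4] / [2, 6, 7] / [5] / [8];  Q = [1, 2, 5] / [3, 6, 8] / [4] / [7]
Final shape: (3, 3, 1, 1).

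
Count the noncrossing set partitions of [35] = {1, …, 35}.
C_35 = 3116285494907301262

These noncrossing partitions are counted by the Catalan number C_n = (1/(n + 1)) · C(2n, n). For n = 35: C_35 = (1/36) · C(70, 35) = 112186277816662845432/36 = 3116285494907301262.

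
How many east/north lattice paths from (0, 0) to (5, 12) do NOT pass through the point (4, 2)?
Number of paths = 6023

Total paths from (0, 0) to (5, 12): C(17, 5) = 6188. Paths through (4, 2): (paths (0, 0) → (4, 2)) × (paths (4, 2) → (5, 12)) = C(6, 4) · C(11, 1) = 15 · 11 = 165. Avoidance count = 6188 − 165 = 6023.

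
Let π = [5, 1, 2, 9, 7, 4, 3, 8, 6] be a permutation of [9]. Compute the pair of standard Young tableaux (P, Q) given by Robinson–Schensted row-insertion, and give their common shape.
P = [1, 2, 3, 6] / [4, 7, 8] / [5] / [9];  Q = [1, 3, 4, 8] / [2, 5, 9] / [6] / [7];  common shape = (4, 3, 1, 1)

Row-insert the values π_1, π_2, … into P one at a time, bumping the leftmost entry strictly greater than the inserted value down to the next row. The recording tableau Q records, in position (i, j), the step at which that cell was added to P.
  Insert 5 (step 1): P = [5];  Q = [1]
  Insert 1 (step 2): P = [1] / [5];  Q = [1] / [2]
  Insert 2 (step 3): P = [1, 2] / [5];  Q = [1, 3] / [2]
  Insert 9 (step 4): P = [1, 2, 9] / [5];  Q = [1, 3, 4] / [2]
  Insert 7 (step 5): P = [1, 2, 7] / [5, 9];  Q = [1, 3, 4] / [2, 5]
  Insert 4 (step 6): P = [1, 2, 4] / [5, 7] / [9];  Q = [1, 3, 4] / [2, 5] / [6]
  Insert 3 (step 7): P = [1, 2, 3] / [4, 7] / [5] / [9];  Q = [1, 3, 4] / [2, 5] / [6] / [7]
  Insert 8 (step 8): P = [1, 2, 3, 8] / [4, 7] / [5] / [9];  Q = [1, 3, 4, 8] / [2, 5] / [6] / [7]
  Insert 6 (step 9): P = [1, 2, 3, 6] / [4, 7, 8] / [5] / [9];  Q = [1, 3, 4, 8] / [2, 5, 9] / [6] / [7]
Final shape: (4, 3, 1, 1).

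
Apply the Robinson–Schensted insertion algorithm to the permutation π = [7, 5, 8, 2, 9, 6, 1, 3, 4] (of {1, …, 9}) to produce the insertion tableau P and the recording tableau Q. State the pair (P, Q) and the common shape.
P = [1, 3, 4] / [2, 6, 9] / [5, 8] / [7];  Q = [1, 3, 5] / [2, 6, 9] / [4, 8] / [7];  common shape = (3, 3, 2, 1)

Row-insert the values π_1, π_2, … into P one at a time, bumping the leftmost entry strictly greater than the inserted value down to the next row. The recording tableau Q records, in position (i, j), the step at which that cell was added to P.
  Insert 7 (step 1): P = [7];  Q = [1]
  Insert 5 (step 2): P = [5] / [7];  Q = [1] / [2]
  Insert 8 (step 3): P = [5, 8] / [7];  Q = [1, 3] / [2]
  Insert 2 (step 4): P = [2, 8] / [5] / [7];  Q = [1, 3] / [2] / [4]
  Insert 9 (step 5): P = [2, 8, 9] / [5] / [7];  Q = [1, 3, 5] / [2] / [4]
  Insert 6 (step 6): P = [2, 6, 9] / [5, 8] / [7];  Q = [1, 3, 5] / [2, 6] / [4]
  Insert 1 (step 7): P = [1, 6, 9] / [2, 8] / [5] / [7];  Q = [1, 3, 5] / [2, 6] / [4] / [7]
  Insert 3 (step 8): P = [1, 3, 9] / [2, 6] / [5, 8] / [7];  Q = [1, 3, 5] / [2, 6] / [4, 8] / [7]
  Insert 4 (step 9): P = [1, 3, 4] / [2, 6, 9] / [5, 8] / [7];  Q = [1, 3, 5] / [2, 6, 9] / [4, 8] / [7]
Final shape: (3, 3, 2, 1).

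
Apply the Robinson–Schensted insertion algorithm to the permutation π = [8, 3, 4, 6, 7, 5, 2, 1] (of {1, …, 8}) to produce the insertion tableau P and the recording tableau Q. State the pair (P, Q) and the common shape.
P = [1, 4, 5, 7] / [2] / [3] / [6] / [8];  Q = [1, 3, 4, 5] / [2] / [6] / [7] / [8];  common shape = (4, 1, 1, 1, 1)

Row-insert the values π_1, π_2, … into P one at a time, bumping the leftmost entry strictly greater than the inserted value down to the next row. The recording tableau Q records, in position (i, j), the step at which that cell was added to P.
  Insert 8 (step 1): P = [8];  Q = [1]
  Insert 3 (step 2): P = [3] / [8];  Q = [1] / [2]
  Insert 4 (step 3): P = [3, 4] / [8];  Q = [1, 3] / [2]
  Insert 6 (step 4): P = [3, 4, 6] / [8];  Q = [1, 3, 4] / [2]
  Insert 7 (step 5): P = [3, 4, 6, 7] / [8];  Q = [1, 3, 4, 5] / [2]
  Insert 5 (step 6): P = [3, 4, 5, 7] / [6] / [8];  Q = [1, 3, 4, 5] / [2] / [6]
  Insert 2 (step 7): P = [2, 4, 5, 7] / [3] / [6] / [8];  Q = [1, 3, 4, 5] / [2] / [6] / [7]
  Insert 1 (step 8): P = [1, 4, 5, 7] / [2] / [3] / [6] / [8];  Q = [1, 3, 4, 5] / [2] / [6] / [7] / [8]
Final shape: (4, 1, 1, 1, 1).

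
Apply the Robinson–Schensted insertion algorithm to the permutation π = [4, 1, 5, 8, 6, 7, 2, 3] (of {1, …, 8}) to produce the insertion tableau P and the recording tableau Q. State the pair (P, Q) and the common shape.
P = [1, 2, 3, 7] / [4, 5, 6] / [8];  Q = [1, 3, 4, 6] / [2, 5, 8] / [7];  common shape = (4, 3, 1)

Row-insert the values π_1, π_2, … into P one at a time, bumping the leftmost entry strictly greater than the inserted value down to the next row. The recording tableau Q records, in position (i, j), the step at which that cell was added to P.
  Insert 4 (step 1): P = [4];  Q = [1]
  Insert 1 (step 2): P = [1] / [4];  Q = [1] / [2]
  Insert 5 (step 3): P = [1, 5] / [4];  Q = [1, 3] / [2]
  Insert 8 (step 4): P = [1, 5, 8] / [4];  Q = [1, 3, 4] / [2]
  Insert 6 (step 5): P = [1, 5, 6] / [4, 8];  Q = [1, 3, 4] / [2, 5]
  Insert 7 (step 6): P = [1, 5, 6, 7] / [4, 8];  Q = [1, 3, 4, 6] / [2, 5]
  Insert 2 (step 7): P = [1, 2, 6, 7] / [4, 5] / [8];  Q = [1, 3, 4, 6] / [2, 5] / [7]
  Insert 3 (step 8): P = [1, 2, 3, 7] / [4, 5, 6] / [8];  Q = [1, 3, 4, 6] / [2, 5, 8] / [7]
Final shape: (4, 3, 1).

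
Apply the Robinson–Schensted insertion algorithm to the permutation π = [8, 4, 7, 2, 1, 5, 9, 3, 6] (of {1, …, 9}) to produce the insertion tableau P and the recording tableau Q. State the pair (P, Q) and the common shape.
P = [1, 3, 6] / [2, 5, 9] / [4, 7] / [8];  Q = [1, 3, 7] / [2, 6, 9] / [4, 8] / [5];  common shape = (3, 3, 2, 1)

Row-insert the values π_1, π_2, … into P one at a time, bumping the leftmost entry strictly greater than the inserted value down to the next row. The recording tableau Q records, in position (i, j), the step at which that cell was added to P.
  Insert 8 (step 1): P = [8];  Q = [1]
  Insert 4 (step 2): P = [4] / [8];  Q = [1] / [2]
  Insert 7 (step 3): P = [4, 7] / [8];  Q = [1, 3] / [2]
  Insert 2 (step 4): P = [2, 7] / [4] / [8];  Q = [1, 3] / [2] / [4]
  Insert 1 (step 5): P = [1, 7] / [2] / [4] / [8];  Q = [1, 3] / [2] / [4] / [5]
  Insert 5 (step 6): P = [1, 5] / [2, 7] / [4] / [8];  Q = [1, 3] / [2, 6] / [4] / [5]
  Insert 9 (step 7): P = [1, 5, 9] / [2, 7] / [4] / [8];  Q = [1, 3, 7] / [2, 6] / [4] / [5]
  Insert 3 (step 8): P = [1, 3, 9] / [2, 5] / [4, 7] / [8];  Q = [1, 3, 7] / [2, 6] / [4, 8] / [5]
  Insert 6 (step 9): P = [1, 3, 6] / [2, 5, 9] / [4, 7] / [8];  Q = [1, 3, 7] / [2, 6, 9] / [4, 8] / [5]
Final shape: (3, 3, 2, 1).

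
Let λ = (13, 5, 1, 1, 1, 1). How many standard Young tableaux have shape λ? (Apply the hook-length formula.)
# SYT of shape (13, 5, 1, 1, 1, 1) = 17409700

Hook-length formula: f^λ = n! / Π hook(c), product over all cells c of the Young diagram. For λ = (13, 5, 1, 1, 1, 1), n = 22 boxes. Hook lengths by row (left-to-right, top-to-bottom): [18, 13, 12, 11, 10, 8, 7, 6, 5, 4, 3, 2, 1]; [9, 4, 3, 2, 1]; [4]; [3]; [2]; [1]. Product of hooks = 64561751654400. So f^λ = 22! / 64561751654400 = 1124000727777607680000 / 64561751654400 = 17409700.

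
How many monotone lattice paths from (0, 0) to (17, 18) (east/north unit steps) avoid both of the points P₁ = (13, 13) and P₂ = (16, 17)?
Number of paths = 1621527830

Inclusion–exclusion. Total paths: C(35, 17) = 4537567650. Through P₁: C(26, 13)·C(9, 4) = 1310475600. Through P₂: C(33, 16)·C(2, 1) = 2333606220. Since P₁ is strictly southwest of P₂, a monotone path through both must visit P₁ then P₂; paths through both = C(26, 13)·C(7, 3)·C(2, 1) = 728042000. Avoid both = 4537567650 − 1310475600 − 2333606220 + 728042000 = 1621527830.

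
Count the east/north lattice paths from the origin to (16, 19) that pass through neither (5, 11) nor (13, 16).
Number of paths = 2484940794

Inclusion–exclusion. Total paths: C(35, 16) = 4059928950. Through P₁: C(16, 5)·C(19, 11) = 330142176. Through P₂: C(29, 13)·C(6, 3) = 1357278300. Since P₁ is strictly southwest of P₂, a monotone path through both must visit P₁ then P₂; paths through both = C(16, 5)·C(13, 8)·C(6, 3) = 112432320. Avoid both = 4059928950 − 330142176 − 1357278300 + 112432320 = 2484940794.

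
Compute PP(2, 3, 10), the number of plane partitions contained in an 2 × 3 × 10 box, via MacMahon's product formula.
PP(2, 3, 10) = 26026

Evaluate the triple product over i = 1..2, j = 1..3, k = 1..10. The factors are (2/1) · (3/2) · (4/3) · (5/4) · (6/5) · (7/6) · (8/7) · (9/8) · … (60 factors total). The numerators and denominators telescope so the product is an integer; carrying out the multiplication exactly gives PP(2, 3, 10) = 26026.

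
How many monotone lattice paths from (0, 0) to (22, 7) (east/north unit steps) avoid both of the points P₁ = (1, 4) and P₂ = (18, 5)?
Number of paths = 1047275

Inclusion–exclusion. Total paths: C(29, 22) = 1560780. Through P₁: C(5, 1)·C(24, 21) = 10120. Through P₂: C(23, 18)·C(6, 4) = 504735. Since P₁ is strictly southwest of P₂, a monotone path through both must visit P₁ then P₂; paths through both = C(5, 1)·C(18, 17)·C(6, 4) = 1350. Avoid both = 1560780 − 10120 − 504735 + 1350 = 1047275.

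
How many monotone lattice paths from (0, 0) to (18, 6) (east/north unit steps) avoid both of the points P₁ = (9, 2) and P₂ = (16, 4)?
Number of paths = 78081

Inclusion–exclusion. Total paths: C(24, 18) = 134596. Through P₁: C(11, 9)·C(13, 9) = 39325. Through P₂: C(20, 16)·C(4, 2) = 29070. Since P₁ is strictly southwest of P₂, a monotone path through both must visit P₁ then P₂; paths through both = C(11, 9)·C(9, 7)·C(4, 2) = 11880. Avoid both = 134596 − 39325 − 29070 + 11880 = 78081.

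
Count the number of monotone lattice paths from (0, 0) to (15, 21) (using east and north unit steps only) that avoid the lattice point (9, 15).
Number of paths = 4359768864

Total paths from (0, 0) to (15, 21): C(36, 15) = 5567902560. Paths through (9, 15): (paths (0, 0) → (9, 15)) × (paths (9, 15) → (15, 21)) = C(24, 9) · C(12, 6) = 1307504 · 924 = 1208133696. Avoidance count = 5567902560 − 1208133696 = 4359768864.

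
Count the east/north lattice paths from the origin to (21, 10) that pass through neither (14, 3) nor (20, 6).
Number of paths = 41152855

Inclusion–exclusion. Total paths: C(31, 21) = 44352165. Through P₁: C(17, 14)·C(14, 7) = 2333760. Through P₂: C(26, 20)·C(5, 1) = 1151150. Since P₁ is strictly southwest of P₂, a monotone path through both must visit P₁ then P₂; paths through both = C(17, 14)·C(9, 6)·C(5, 1) = 285600. Avoid both = 44352165 − 2333760 − 1151150 + 285600 = 41152855.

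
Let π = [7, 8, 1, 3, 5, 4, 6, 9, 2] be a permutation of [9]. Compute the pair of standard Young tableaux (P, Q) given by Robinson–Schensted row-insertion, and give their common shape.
P = [1, 2, 4, 6, 9] / [3, 8] / [5] / [7];  Q = [1, 2, 5, 7, 8] / [3, 4] / [6] / [9];  common shape = (5, 2, 1, 1)

Row-insert the values π_1, π_2, … into P one at a time, bumping the leftmost entry strictly greater than the inserted value down to the next row. The recording tableau Q records, in position (i, j), the step at which that cell was added to P.
  Insert 7 (step 1): P = [7];  Q = [1]
  Insert 8 (step 2): P = [7, 8];  Q = [1, 2]
  Insert 1 (step 3): P = [1, 8] / [7];  Q = [1, 2] / [3]
  Insert 3 (step 4): P = [1, 3] / [7, 8];  Q = [1, 2] / [3, 4]
  Insert 5 (step 5): P = [1, 3, 5] / [7, 8];  Q = [1, 2, 5] / [3, 4]
  Insert 4 (step 6): P = [1, 3, 4] / [5, 8] / [7];  Q = [1, 2, 5] / [3, 4] / [6]
  Insert 6 (step 7): P = [1, 3, 4, 6] / [5, 8] / [7];  Q = [1, 2, 5, 7] / [3, 4] / [6]
  Insert 9 (step 8): P = [1, 3, 4, 6, 9] / [5, 8] / [7];  Q = [1, 2, 5, 7, 8] / [3, 4] / [6]
  Insert 2 (step 9): P = [1, 2, 4, 6, 9] / [3, 8] / [5] / [7];  Q = [1, 2, 5, 7, 8] / [3, 4] / [6] / [9]
Final shape: (5, 2, 1, 1).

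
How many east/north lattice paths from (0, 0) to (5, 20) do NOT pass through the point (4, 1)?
Number of paths = 53030

Total paths from (0, 0) to (5, 20): C(25, 5) = 53130. Paths through (4, 1): (paths (0, 0) → (4, 1)) × (paths (4, 1) → (5, 20)) = C(5, 4) · C(20, 1) = 5 · 20 = 100. Avoidance count = 53130 − 100 = 53030.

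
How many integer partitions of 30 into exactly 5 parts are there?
p(30, 5 parts) = 377

Partitions of n into exactly k parts are in bijection with partitions of n − k into at most k parts (subtract 1 from each part). So p(30, exactly 5) = p(25, parts ≤ 5). Computing via the recurrence p(m, j) = p(m, j−1) + p(m−j, j) gives 377.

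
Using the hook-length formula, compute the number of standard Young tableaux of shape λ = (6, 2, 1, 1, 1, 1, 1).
# SYT of shape (6, 2, 1, 1, 1, 1, 1) = 4290

Hook-length formula: f^λ = n! / Π hook(c), product over all cells c of the Young diagram. For λ = (6, 2, 1, 1, 1, 1, 1), n = 13 boxes. Hook lengths by row (left-to-right, top-to-bottom): [12, 6, 4, 3, 2, 1]; [7, 1]; [5]; [4]; [3]; [2]; [1]. Product of hooks = 1451520. So f^λ = 13! / 1451520 = 6227020800 / 1451520 = 4290.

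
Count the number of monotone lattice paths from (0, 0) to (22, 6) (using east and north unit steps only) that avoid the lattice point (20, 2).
Number of paths = 373275

Total paths from (0, 0) to (22, 6): C(28, 22) = 376740. Paths through (20, 2): (paths (0, 0) → (20, 2)) × (paths (20, 2) → (22, 6)) = C(22, 20) · C(6, 2) = 231 · 15 = 3465. Avoidance count = 376740 − 3465 = 373275.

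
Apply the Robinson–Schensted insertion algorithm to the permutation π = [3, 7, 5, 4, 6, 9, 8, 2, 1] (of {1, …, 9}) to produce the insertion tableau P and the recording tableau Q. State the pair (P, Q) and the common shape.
P = [1, 4, 6, 8] / [2, 9] / [3] / [5] / [7];  Q = [1, 2, 5, 6] / [3, 7] / [4] / [8] / [9];  common shape = (4, 2, 1, 1, 1)

Row-insert the values π_1, π_2, … into P one at a time, bumping the leftmost entry strictly greater than the inserted value down to the next row. The recording tableau Q records, in position (i, j), the step at which that cell was added to P.
  Insert 3 (step 1): P = [3];  Q = [1]
  Insert 7 (step 2): P = [3, 7];  Q = [1, 2]
  Insert 5 (step 3): P = [3, 5] / [7];  Q = [1, 2] / [3]
  Insert 4 (step 4): P = [3, 4] / [5] / [7];  Q = [1, 2] / [3] / [4]
  Insert 6 (step 5): P = [3, 4, 6] / [5] / [7];  Q = [1, 2, 5] / [3] / [4]
  Insert 9 (step 6): P = [3, 4, 6, 9] / [5] / [7];  Q = [1, 2, 5, 6] / [3] / [4]
  Insert 8 (step 7): P = [3, 4, 6, 8] / [5, 9] / [7];  Q = [1, 2, 5, 6] / [3, 7] / [4]
  Insert 2 (step 8): P = [2, 4, 6, 8] / [3, 9] / [5] / [7];  Q = [1, 2, 5, 6] / [3, 7] / [4] / [8]
  Insert 1 (step 9): P = [1, 4, 6, 8] / [2, 9] / [3] / [5] / [7];  Q = [1, 2, 5, 6] / [3, 7] / [4] / [8] / [9]
Final shape: (4, 2, 1, 1, 1).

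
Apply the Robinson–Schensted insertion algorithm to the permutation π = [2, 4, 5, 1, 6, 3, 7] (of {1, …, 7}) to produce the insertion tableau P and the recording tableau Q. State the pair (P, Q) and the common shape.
P = [1, 3, 5, 6, 7] / [2, 4];  Q = [1, 2, 3, 5, 7] / [4, 6];  common shape = (5, 2)

Row-insert the values π_1, π_2, … into P one at a time, bumping the leftmost entry strictly greater than the inserted value down to the next row. The recording tableau Q records, in position (i, j), the step at which that cell was added to P.
  Insert 2 (step 1): P = [2];  Q = [1]
  Insert 4 (step 2): P = [2, 4];  Q = [1, 2]
  Insert 5 (step 3): P = [2, 4, 5];  Q = [1, 2, 3]
  Insert 1 (step 4): P = [1, 4, 5] / [2];  Q = [1, 2, 3] / [4]
  Insert 6 (step 5): P = [1, 4, 5, 6] / [2];  Q = [1, 2, 3, 5] / [4]
  Insert 3 (step 6): P = [1, 3, 5, 6] / [2, 4];  Q = [1, 2, 3, 5] / [4, 6]
  Insert 7 (step 7): P = [1, 3, 5, 6, 7] / [2, 4];  Q = [1, 2, 3, 5, 7] / [4, 6]
Final shape: (5, 2).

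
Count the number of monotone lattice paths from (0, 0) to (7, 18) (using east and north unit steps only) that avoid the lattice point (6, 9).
Number of paths = 430650

Total paths from (0, 0) to (7, 18): C(25, 7) = 480700. Paths through (6, 9): (paths (0, 0) → (6, 9)) × (paths (6, 9) → (7, 18)) = C(15, 6) · C(10, 1) = 5005 · 10 = 50050. Avoidance count = 480700 − 50050 = 430650.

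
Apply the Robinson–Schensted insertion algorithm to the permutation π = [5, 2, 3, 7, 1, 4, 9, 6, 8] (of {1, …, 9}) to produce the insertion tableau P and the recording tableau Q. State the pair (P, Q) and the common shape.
P = [1, 3, 4, 6, 8] / [2, 7, 9] / [5];  Q = [1, 3, 4, 7, 9] / [2, 6, 8] / [5];  common shape = (5, 3, 1)

Row-insert the values π_1, π_2, … into P one at a time, bumping the leftmost entry strictly greater than the inserted value down to the next row. The recording tableau Q records, in position (i, j), the step at which that cell was added to P.
  Insert 5 (step 1): P = [5];  Q = [1]
  Insert 2 (step 2): P = [2] / [5];  Q = [1] / [2]
  Insert 3 (step 3): P = [2, 3] / [5];  Q = [1, 3] / [2]
  Insert 7 (step 4): P = [2, 3, 7] / [5];  Q = [1, 3, 4] / [2]
  Insert 1 (step 5): P = [1, 3, 7] / [2] / [5];  Q = [1, 3, 4] / [2] / [5]
  Insert 4 (step 6): P = [1, 3, 4] / [2, 7] / [5];  Q = [1, 3, 4] / [2, 6] / [5]
  Insert 9 (step 7): P = [1, 3, 4, 9] / [2, 7] / [5];  Q = [1, 3, 4, 7] / [2, 6] / [5]
  Insert 6 (step 8): P = [1, 3, 4, 6] / [2, 7, 9] / [5];  Q = [1, 3, 4, 7] / [2, 6, 8] / [5]
  Insert 8 (step 9): P = [1, 3, 4, 6, 8] / [2, 7, 9] / [5];  Q = [1, 3, 4, 7, 9] / [2, 6, 8] / [5]
Final shape: (5, 3, 1).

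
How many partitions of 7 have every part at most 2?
p(7, parts ≤ 2) = 4

Partitions of 7 with all parts ≤ 2: 2+2+2+1, 2+2+1+1+1, 2+1+1+1+1+1, 1+1+1+1+1+1+1. Count = 4.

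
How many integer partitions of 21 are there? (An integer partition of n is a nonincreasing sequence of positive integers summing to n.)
p(21) = 792

Compute p(n) via the recurrence p(n, m) = p(n, m−1) + p(n−m, m), where p(n, m) counts partitions of n with all parts ≤ m and p(n) = p(n, n). The base cases are p(0, m) = 1 and p(n, 0) = 0 for n > 0. Filling the table yields p(21) = 792. (Euler's pentagonal recurrence is an alternative.)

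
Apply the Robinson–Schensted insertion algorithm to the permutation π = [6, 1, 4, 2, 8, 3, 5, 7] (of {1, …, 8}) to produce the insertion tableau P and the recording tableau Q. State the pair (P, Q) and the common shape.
P = [1, 2, 3, 5, 7] / [4, 8] / [6];  Q = [1, 3, 5, 7, 8] / [2, 6] / [4];  common shape = (5, 2, 1)

Row-insert the values π_1, π_2, … into P one at a time, bumping the leftmost entry strictly greater than the inserted value down to the next row. The recording tableau Q records, in position (i, j), the step at which that cell was added to P.
  Insert 6 (step 1): P = [6];  Q = [1]
  Insert 1 (step 2): P = [1] / [6];  Q = [1] / [2]
  Insert 4 (step 3): P = [1, 4] / [6];  Q = [1, 3] / [2]
  Insert 2 (step 4): P = [1, 2] / [4] / [6];  Q = [1, 3] / [2] / [4]
  Insert 8 (step 5): P = [1, 2, 8] / [4] / [6];  Q = [1, 3, 5] / [2] / [4]
  Insert 3 (step 6): P = [1, 2, 3] / [4, 8] / [6];  Q = [1, 3, 5] / [2, 6] / [4]
  Insert 5 (step 7): P = [1, 2, 3, 5] / [4, 8] / [6];  Q = [1, 3, 5, 7] / [2, 6] / [4]
  Insert 7 (step 8): P = [1, 2, 3, 5, 7] / [4, 8] / [6];  Q = [1, 3, 5, 7, 8] / [2, 6] / [4]
Final shape: (5, 2, 1).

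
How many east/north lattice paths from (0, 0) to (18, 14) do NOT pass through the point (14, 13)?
Number of paths = 371144100

Total paths from (0, 0) to (18, 14): C(32, 18) = 471435600. Paths through (14, 13): (paths (0, 0) → (14, 13)) × (paths (14, 13) → (18, 14)) = C(27, 14) · C(5, 4) = 20058300 · 5 = 100291500. Avoidance count = 471435600 − 100291500 = 371144100.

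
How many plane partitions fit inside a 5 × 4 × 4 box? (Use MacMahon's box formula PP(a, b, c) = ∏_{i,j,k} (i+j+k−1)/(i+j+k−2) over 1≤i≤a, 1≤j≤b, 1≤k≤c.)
PP(5, 4, 4) = 1646568

Evaluate the triple product over i = 1..5, j = 1..4, k = 1..4. The factors are (2/1) · (3/2) · (4/3) · (5/4) · (3/2) · (4/3) · (5/4) · (6/5) · … (80 factors total). The numerators and denominators telescope so the product is an integer; carrying out the multiplication exactly gives PP(5, 4, 4) = 1646568.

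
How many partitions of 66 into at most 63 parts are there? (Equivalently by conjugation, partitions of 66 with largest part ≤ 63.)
p(66, parts ≤ 63) = 2323516

Use the recurrence p(n, m) = p(n, m−1) + p(n−m, m): either the largest part is < m (count p(n, m−1)) or the largest part is exactly m (remove one copy of m, count p(n−m, m)). With p(0, ·) = 1 this gives p(66, parts ≤ 63) = 2323516. (By conjugating Young diagrams, this also counts partitions of 66 into at most 63 parts.)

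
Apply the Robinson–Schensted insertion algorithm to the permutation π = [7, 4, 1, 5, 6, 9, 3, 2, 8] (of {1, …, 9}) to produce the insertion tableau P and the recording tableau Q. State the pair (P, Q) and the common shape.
P = [1, 2, 6, 8] / [3, 5, 9] / [4] / [7];  Q = [1, 4, 5, 6] / [2, 7, 9] / [3] / [8];  common shape = (4, 3, 1, 1)

Row-insert the values π_1, π_2, … into P one at a time, bumping the leftmost entry strictly greater than the inserted value down to the next row. The recording tableau Q records, in position (i, j), the step at which that cell was added to P.
  Insert 7 (step 1): P = [7];  Q = [1]
  Insert 4 (step 2): P = [4] / [7];  Q = [1] / [2]
  Insert 1 (step 3): P = [1] / [4] / [7];  Q = [1] / [2] / [3]
  Insert 5 (step 4): P = [1, 5] / [4] / [7];  Q = [1, 4] / [2] / [3]
  Insert 6 (step 5): P = [1, 5, 6] / [4] / [7];  Q = [1, 4, 5] / [2] / [3]
  Insert 9 (step 6): P = [1, 5, 6, 9] / [4] / [7];  Q = [1, 4, 5, 6] / [2] / [3]
  Insert 3 (step 7): P = [1, 3, 6, 9] / [4, 5] / [7];  Q = [1, 4, 5, 6] / [2, 7] / [3]
  Insert 2 (step 8): P = [1, 2, 6, 9] / [3, 5] / [4] / [7];  Q = [1, 4, 5, 6] / [2, 7] / [3] / [8]
  Insert 8 (step 9): P = [1, 2, 6, 8] / [3, 5, 9] / [4] / [7];  Q = [1, 4, 5, 6] / [2, 7, 9] / [3] / [8]
Final shape: (4, 3, 1, 1).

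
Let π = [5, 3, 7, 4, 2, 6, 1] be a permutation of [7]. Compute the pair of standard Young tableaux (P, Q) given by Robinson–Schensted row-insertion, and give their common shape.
P = [1, 4, 6] / [2, 7] / [3] / [5];  Q = [1, 3, 6] / [2, 4] / [5] / [7];  common shape = (3, 2, 1, 1)

Row-insert the values π_1, π_2, … into P one at a time, bumping the leftmost entry strictly greater than the inserted value down to the next row. The recording tableau Q records, in position (i, j), the step at which that cell was added to P.
  Insert 5 (step 1): P = [5];  Q = [1]
  Insert 3 (step 2): P = [3] / [5];  Q = [1] / [2]
  Insert 7 (step 3): P = [3, 7] / [5];  Q = [1, 3] / [2]
  Insert 4 (step 4): P = [3, 4] / [5, 7];  Q = [1, 3] / [2, 4]
  Insert 2 (step 5): P = [2, 4] / [3, 7] / [5];  Q = [1, 3] / [2, 4] / [5]
  Insert 6 (step 6): P = [2, 4, 6] / [3, 7] / [5];  Q = [1, 3, 6] / [2, 4] / [5]
  Insert 1 (step 7): P = [1, 4, 6] / [2, 7] / [3] / [5];  Q = [1, 3, 6] / [2, 4] / [5] / [7]
Final shape: (3, 2, 1, 1).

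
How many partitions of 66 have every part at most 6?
p(66, parts ≤ 6) = 29941

Use the recurrence p(n, m) = p(n, m−1) + p(n−m, m): either the largest part is < m (count p(n, m−1)) or the largest part is exactly m (remove one copy of m, count p(n−m, m)). With p(0, ·) = 1 this gives p(66, parts ≤ 6) = 29941. (By conjugating Young diagrams, this also counts partitions of 66 into at most 6 parts.)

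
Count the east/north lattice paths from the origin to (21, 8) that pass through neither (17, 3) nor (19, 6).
Number of paths = 3154305

Inclusion–exclusion. Total paths: C(29, 21) = 4292145. Through P₁: C(20, 17)·C(9, 4) = 143640. Through P₂: C(25, 19)·C(4, 2) = 1062600. Since P₁ is strictly southwest of P₂, a monotone path through both must visit P₁ then P₂; paths through both = C(20, 17)·C(5, 2)·C(4, 2) = 68400. Avoid both = 4292145 − 143640 − 1062600 + 68400 = 3154305.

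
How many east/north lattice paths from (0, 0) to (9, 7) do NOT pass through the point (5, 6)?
Number of paths = 9130

Total paths from (0, 0) to (9, 7): C(16, 9) = 11440. Paths through (5, 6): (paths (0, 0) → (5, 6)) × (paths (5, 6) → (9, 7)) = C(11, 5) · C(5, 4) = 462 · 5 = 2310. Avoidance count = 11440 − 2310 = 9130.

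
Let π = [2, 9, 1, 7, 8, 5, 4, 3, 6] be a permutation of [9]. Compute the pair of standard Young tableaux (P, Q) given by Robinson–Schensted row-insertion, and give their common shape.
P = [1, 3, 6] / [2, 4, 8] / [5] / [7] / [9];  Q = [1, 2, 5] / [3, 4, 9] / [6] / [7] / [8];  common shape = (3, 3, 1, 1, 1)

Row-insert the values π_1, π_2, … into P one at a time, bumping the leftmost entry strictly greater than the inserted value down to the next row. The recording tableau Q records, in position (i, j), the step at which that cell was added to P.
  Insert 2 (step 1): P = [2];  Q = [1]
  Insert 9 (step 2): P = [2, 9];  Q = [1, 2]
  Insert 1 (step 3): P = [1, 9] / [2];  Q = [1, 2] / [3]
  Insert 7 (step 4): P = [1, 7] / [2, 9];  Q = [1, 2] / [3, 4]
  Insert 8 (step 5): P = [1, 7, 8] / [2, 9];  Q = [1, 2, 5] / [3, 4]
  Insert 5 (step 6): P = [1, 5, 8] / [2, 7] / [9];  Q = [1, 2, 5] / [3, 4] / [6]
  Insert 4 (step 7): P = [1, 4, 8] / [2, 5] / [7] / [9];  Q = [1, 2, 5] / [3, 4] / [6] / [7]
  Insert 3 (step 8): P = [1, 3, 8] / [2, 4] / [5] / [7] / [9];  Q = [1, 2, 5] / [3, 4] / [6] / [7] / [8]
  Insert 6 (step 9): P = [1, 3, 6] / [2, 4, 8] / [5] / [7] / [9];  Q = [1, 2, 5] / [3, 4, 9] / [6] / [7] / [8]
Final shape: (3, 3, 1, 1, 1).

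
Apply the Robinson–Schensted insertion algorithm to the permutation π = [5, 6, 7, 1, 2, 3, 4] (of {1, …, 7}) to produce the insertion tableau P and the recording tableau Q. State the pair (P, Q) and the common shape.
P = [1, 2, 3, 4] / [5, 6, 7];  Q = [1, 2, 3, 7] / [4, 5, 6];  common shape = (4, 3)

Row-insert the values π_1, π_2, … into P one at a time, bumping the leftmost entry strictly greater than the inserted value down to the next row. The recording tableau Q records, in position (i, j), the step at which that cell was added to P.
  Insert 5 (step 1): P = [5];  Q = [1]
  Insert 6 (step 2): P = [5, 6];  Q = [1, 2]
  Insert 7 (step 3): P = [5, 6, 7];  Q = [1, 2, 3]
  Insert 1 (step 4): P = [1, 6, 7] / [5];  Q = [1, 2, 3] / [4]
  Insert 2 (step 5): P = [1, 2, 7] / [5, 6];  Q = [1, 2, 3] / [4, 5]
  Insert 3 (step 6): P = [1, 2, 3] / [5, 6, 7];  Q = [1, 2, 3] / [4, 5, 6]
  Insert 4 (step 7): P = [1, 2, 3, 4] / [5, 6, 7];  Q = [1, 2, 3, 7] / [4, 5, 6]
Final shape: (4, 3).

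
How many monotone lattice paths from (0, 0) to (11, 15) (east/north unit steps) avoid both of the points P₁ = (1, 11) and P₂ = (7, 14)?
Number of paths = 7137788

Inclusion–exclusion. Total paths: C(26, 11) = 7726160. Through P₁: C(12, 1)·C(14, 10) = 12012. Through P₂: C(21, 7)·C(5, 4) = 581400. Since P₁ is strictly southwest of P₂, a monotone path through both must visit P₁ then P₂; paths through both = C(12, 1)·C(9, 6)·C(5, 4) = 5040. Avoid both = 7726160 − 12012 − 581400 + 5040 = 7137788.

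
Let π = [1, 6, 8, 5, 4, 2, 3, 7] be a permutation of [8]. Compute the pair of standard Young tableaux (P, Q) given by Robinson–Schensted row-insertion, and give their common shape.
P = [1, 2, 3, 7] / [4, 8] / [5] / [6];  Q = [1, 2, 3, 8] / [4, 7] / [5] / [6];  common shape = (4, 2, 1, 1)

Row-insert the values π_1, π_2, … into P one at a time, bumping the leftmost entry strictly greater than the inserted value down to the next row. The recording tableau Q records, in position (i, j), the step at which that cell was added to P.
  Insert 1 (step 1): P = [1];  Q = [1]
  Insert 6 (step 2): P = [1, 6];  Q = [1, 2]
  Insert 8 (step 3): P = [1, 6, 8];  Q = [1, 2, 3]
  Insert 5 (step 4): P = [1, 5, 8] / [6];  Q = [1, 2, 3] / [4]
  Insert 4 (step 5): P = [1, 4, 8] / [5] / [6];  Q = [1, 2, 3] / [4] / [5]
  Insert 2 (step 6): P = [1, 2, 8] / [4] / [5] / [6];  Q = [1, 2, 3] / [4] / [5] / [6]
  Insert 3 (step 7): P = [1, 2, 3] / [4, 8] / [5] / [6];  Q = [1, 2, 3] / [4, 7] / [5] / [6]
  Insert 7 (step 8): P = [1, 2, 3, 7] / [4, 8] / [5] / [6];  Q = [1, 2, 3, 8] / [4, 7] / [5] / [6]
Final shape: (4, 2, 1, 1).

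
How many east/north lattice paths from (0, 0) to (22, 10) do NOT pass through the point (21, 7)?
Number of paths = 59776080

Total paths from (0, 0) to (22, 10): C(32, 22) = 64512240. Paths through (21, 7): (paths (0, 0) → (21, 7)) × (paths (21, 7) → (22, 10)) = C(28, 21) · C(4, 1) = 1184040 · 4 = 4736160. Avoidance count = 64512240 − 4736160 = 59776080.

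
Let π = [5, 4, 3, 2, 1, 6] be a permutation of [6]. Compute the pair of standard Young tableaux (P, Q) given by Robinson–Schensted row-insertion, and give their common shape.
P = [1, 6] / [2] / [3] / [4] / [5];  Q = [1, 6] / [2] / [3] / [4] / [5];  common shape = (2, 1, 1, 1, 1)

Row-insert the values π_1, π_2, … into P one at a time, bumping the leftmost entry strictly greater than the inserted value down to the next row. The recording tableau Q records, in position (i, j), the step at which that cell was added to P.
  Insert 5 (step 1): P = [5];  Q = [1]
  Insert 4 (step 2): P = [4] / [5];  Q = [1] / [2]
  Insert 3 (step 3): P = [3] / [4] / [5];  Q = [1] / [2] / [3]
  Insert 2 (step 4): P = [2] / [3] / [4] / [5];  Q = [1] / [2] / [3] / [4]
  Insert 1 (step 5): P = [1] / [2] / [3] / [4] / [5];  Q = [1] / [2] / [3] / [4] / [5]
  Insert 6 (step 6): P = [1, 6] / [2] / [3] / [4] / [5];  Q = [1, 6] / [2] / [3] / [4] / [5]
Final shape: (2, 1, 1, 1, 1).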